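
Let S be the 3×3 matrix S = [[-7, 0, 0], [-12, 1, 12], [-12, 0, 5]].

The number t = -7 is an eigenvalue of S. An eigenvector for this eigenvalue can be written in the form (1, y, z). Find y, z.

We need (S + 7I)v = 0.
S + 7I = [[0, 0, 0], [-12, 8, 12], [-12, 0, 12]].
Row 1: (0)·1 + (0)·y + (0)·z = 0
Row 2: (-12)·1 + (8)·y + (12)·z = 0
Row 3: (-12)·1 + (0)·y + (12)·z = 0
Solving gives y = 0, z = 1.
Check: S·(1, 0, 1) = (-7, 0, -7) = -7·(1, 0, 1).

0, 1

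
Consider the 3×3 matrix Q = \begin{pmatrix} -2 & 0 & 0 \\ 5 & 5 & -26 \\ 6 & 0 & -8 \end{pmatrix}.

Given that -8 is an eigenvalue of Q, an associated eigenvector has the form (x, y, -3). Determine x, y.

0, -6

We need (Q + 8I)v = 0.
Q + 8I = [[6, 0, 0], [5, 13, -26], [6, 0, 0]].
Row 1: (6)·x + (0)·y + (0)·-3 = 0
Row 2: (5)·x + (13)·y + (-26)·-3 = 0
Row 3: (6)·x + (0)·y + (0)·-3 = 0
Solving gives x = 0, y = -6.
Check: Q·(0, -6, -3) = (0, 48, 24) = -8·(0, -6, -3).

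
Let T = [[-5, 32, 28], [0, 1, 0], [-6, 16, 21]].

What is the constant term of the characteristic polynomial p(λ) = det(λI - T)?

-63

p(0) = det(0·I − T) = det(−T) = (−1)^3·det(T).
det(T) = 63, so p(0) = -63.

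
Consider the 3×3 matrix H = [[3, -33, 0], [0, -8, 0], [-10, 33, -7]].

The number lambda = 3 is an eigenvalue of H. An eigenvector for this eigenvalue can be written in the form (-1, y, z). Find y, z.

We need (H - 3I)v = 0.
H - 3I = [[0, -33, 0], [0, -11, 0], [-10, 33, -10]].
Row 1: (0)·-1 + (-33)·y + (0)·z = 0
Row 2: (0)·-1 + (-11)·y + (0)·z = 0
Row 3: (-10)·-1 + (33)·y + (-10)·z = 0
Solving gives y = 0, z = 1.
Check: H·(-1, 0, 1) = (-3, 0, 3) = 3·(-1, 0, 1).

0, 1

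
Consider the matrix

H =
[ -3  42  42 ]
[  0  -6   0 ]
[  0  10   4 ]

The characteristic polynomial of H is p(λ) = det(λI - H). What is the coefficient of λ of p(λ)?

p(λ) = λ^3 + 5λ^2 - 18λ - 72.
The coefficient of λ is -18.

-18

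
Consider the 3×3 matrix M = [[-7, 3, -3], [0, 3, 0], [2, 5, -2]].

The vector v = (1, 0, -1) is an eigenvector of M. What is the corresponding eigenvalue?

Compute Mv: M·(1, 0, -1) = (-4, 0, 4).
Since Mv = λv, compare component 1: -4 = λ·1, so λ = -4.

-4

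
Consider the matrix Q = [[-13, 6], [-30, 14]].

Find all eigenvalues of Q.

-1, 2

det(Q - μI) = (-13 - μ)(14 - μ) - (6)·(-30) = μ^2 - μ - 2.
This factors as (μ + 1)·(μ - 2) = 0.
Eigenvalues: -1, 2.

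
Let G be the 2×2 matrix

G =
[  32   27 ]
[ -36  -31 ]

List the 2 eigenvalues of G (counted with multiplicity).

-4, 5

det(G - lambda·I) = (32 - lambda)(-31 - lambda) - (27)·(-36) = lambda^2 - lambda - 20.
This factors as (lambda + 4)·(lambda - 5) = 0.
Eigenvalues: -4, 5.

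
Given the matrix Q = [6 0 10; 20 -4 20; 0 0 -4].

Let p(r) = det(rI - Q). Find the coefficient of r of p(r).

-32

p(r) = r^3 + 2r^2 - 32r - 96.
The coefficient of r is -32.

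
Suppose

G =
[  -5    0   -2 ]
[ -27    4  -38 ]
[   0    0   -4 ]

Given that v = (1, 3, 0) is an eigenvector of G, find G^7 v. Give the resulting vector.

First find the eigenvalue: Gv = (-5, -15, 0) = -5·(1, 3, 0), so λ = -5.
Then G^7 v = λ^7·v = (-5)^7·(1, 3, 0) = -78125·(1, 3, 0) = (-78125, -234375, 0).

(-78125, -234375, 0)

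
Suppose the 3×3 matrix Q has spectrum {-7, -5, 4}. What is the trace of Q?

trace(Q) is the sum of the eigenvalues: (-7) + (-5) + (4) = -8.

-8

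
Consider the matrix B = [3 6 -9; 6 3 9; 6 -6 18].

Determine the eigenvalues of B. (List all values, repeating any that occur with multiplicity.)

The characteristic polynomial is p(λ) = det(λI - B).
Cofactor expansion gives p(λ) = λ^3 - 24λ^2 + 189λ - 486.
Rational-root test: λ = 6 gives p(6) = 0.
Dividing by (λ - 6) leaves λ^2 - 18λ + 81.
The quadratic factor is (λ - 9)^2.
Eigenvalues: 6, 9, 9.

6, 9, 9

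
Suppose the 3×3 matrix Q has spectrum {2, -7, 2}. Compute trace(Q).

trace(Q) is the sum of the eigenvalues: (2) + (-7) + (2) = -3.

-3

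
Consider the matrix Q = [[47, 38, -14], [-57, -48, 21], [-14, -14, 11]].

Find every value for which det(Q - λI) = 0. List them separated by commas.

-3, 4, 9

Set up det(lambda·I - Q) = 0.
Expanding the 3×3 determinant: p(lambda) = lambda^3 - 10·lambda^2 - 3·lambda + 108.
Since p(4) = 0, lambda = 4 is a root.
Factor out (lambda - 4): p(lambda) = (lambda - 4)·(lambda^2 - 6·lambda - 27).
The quadratic factors as (lambda + 3)·(lambda - 9).
Eigenvalues: -3, 4, 9.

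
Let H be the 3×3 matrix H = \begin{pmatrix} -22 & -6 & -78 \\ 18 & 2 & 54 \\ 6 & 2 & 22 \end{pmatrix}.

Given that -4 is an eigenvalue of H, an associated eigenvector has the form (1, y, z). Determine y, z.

We need (H + 4I)v = 0.
H + 4I = [[-18, -6, -78], [18, 6, 54], [6, 2, 26]].
Row 1: (-18)·1 + (-6)·y + (-78)·z = 0
Row 2: (18)·1 + (6)·y + (54)·z = 0
Row 3: (6)·1 + (2)·y + (26)·z = 0
Solving gives y = -3, z = 0.
Check: H·(1, -3, 0) = (-4, 12, 0) = -4·(1, -3, 0).

-3, 0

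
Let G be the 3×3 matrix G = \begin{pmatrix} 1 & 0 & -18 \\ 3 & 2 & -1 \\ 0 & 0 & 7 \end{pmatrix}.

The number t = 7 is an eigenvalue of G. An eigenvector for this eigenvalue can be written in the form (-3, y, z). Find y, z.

We need (G - 7I)v = 0.
G - 7I = [[-6, 0, -18], [3, -5, -1], [0, 0, 0]].
Row 1: (-6)·-3 + (0)·y + (-18)·z = 0
Row 2: (3)·-3 + (-5)·y + (-1)·z = 0
Row 3: (0)·-3 + (0)·y + (0)·z = 0
Solving gives y = -2, z = 1.
Check: G·(-3, -2, 1) = (-21, -14, 7) = 7·(-3, -2, 1).

-2, 1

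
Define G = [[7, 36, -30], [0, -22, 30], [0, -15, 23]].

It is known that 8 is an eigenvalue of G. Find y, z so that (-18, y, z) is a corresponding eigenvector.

-3, -3

We need (G - 8I)v = 0.
G - 8I = [[-1, 36, -30], [0, -30, 30], [0, -15, 15]].
Row 1: (-1)·-18 + (36)·y + (-30)·z = 0
Row 2: (0)·-18 + (-30)·y + (30)·z = 0
Row 3: (0)·-18 + (-15)·y + (15)·z = 0
Solving gives y = -3, z = -3.
Check: G·(-18, -3, -3) = (-144, -24, -24) = 8·(-18, -3, -3).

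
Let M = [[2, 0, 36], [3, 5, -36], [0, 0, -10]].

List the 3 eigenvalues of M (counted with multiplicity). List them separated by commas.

-10, 2, 5

The characteristic polynomial is p(t) = det(tI - M).
Expanding along the first row, p(t) = t^3 + 3t^2 - 60t + 100.
Since p(2) = 0, t = 2 is a root.
Dividing by (t - 2) leaves t^2 + 5t - 50.
The quadratic factors as (t + 10)·(t - 5).
Eigenvalues: -10, 2, 5.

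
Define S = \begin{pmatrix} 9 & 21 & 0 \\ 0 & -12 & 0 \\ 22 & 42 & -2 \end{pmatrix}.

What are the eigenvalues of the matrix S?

-12, -2, 9

Compute the characteristic polynomial p(lambda) = det(lambda·I - S).
Cofactor expansion gives p(lambda) = lambda^3 + 5·lambda^2 - 102·lambda - 216.
Try lambda = -12: p(-12) = 0, so -12 is a root.
Dividing by (lambda + 12) leaves lambda^2 - 7·lambda - 18.
The quadratic factors as (lambda + 2)·(lambda - 9).
Eigenvalues: -12, -2, 9.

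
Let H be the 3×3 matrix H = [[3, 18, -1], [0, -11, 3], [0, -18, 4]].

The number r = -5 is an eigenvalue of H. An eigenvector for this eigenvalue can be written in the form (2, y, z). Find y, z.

-1, -2

We need (H + 5I)v = 0.
H + 5I = [[8, 18, -1], [0, -6, 3], [0, -18, 9]].
Row 1: (8)·2 + (18)·y + (-1)·z = 0
Row 2: (0)·2 + (-6)·y + (3)·z = 0
Row 3: (0)·2 + (-18)·y + (9)·z = 0
Solving gives y = -1, z = -2.
Check: H·(2, -1, -2) = (-10, 5, 10) = -5·(2, -1, -2).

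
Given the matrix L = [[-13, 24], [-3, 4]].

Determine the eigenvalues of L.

det(L - μI) = (-13 - μ)(4 - μ) - (24)·(-3) = μ^2 + 9μ + 20.
This factors as (μ + 5)·(μ + 4) = 0.
Eigenvalues: -5, -4.

-5, -4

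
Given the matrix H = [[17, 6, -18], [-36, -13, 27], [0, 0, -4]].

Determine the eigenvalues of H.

Set up det(λI - H) = 0.
Cofactor expansion gives p(λ) = λ^3 - 21λ - 20.
Since p(-1) = 0, λ = -1 is a root.
Factor out (λ + 1): p(λ) = (λ + 1)·(λ^2 - λ - 20).
The quadratic factors as (λ + 4)·(λ - 5).
Eigenvalues: -4, -1, 5.

-4, -1, 5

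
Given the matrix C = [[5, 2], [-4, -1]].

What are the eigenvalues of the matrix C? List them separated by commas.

1, 3

det(C - rI) = (5 - r)(-1 - r) - (2)·(-4) = r^2 - 4r + 3.
This factors as (r - 1)·(r - 3) = 0.
Eigenvalues: 1, 3.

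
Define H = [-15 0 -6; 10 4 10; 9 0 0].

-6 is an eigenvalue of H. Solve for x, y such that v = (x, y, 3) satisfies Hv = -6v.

We need (H + 6I)v = 0.
H + 6I = [[-9, 0, -6], [10, 10, 10], [9, 0, 6]].
Row 1: (-9)·x + (0)·y + (-6)·3 = 0
Row 2: (10)·x + (10)·y + (10)·3 = 0
Row 3: (9)·x + (0)·y + (6)·3 = 0
Solving gives x = -2, y = -1.
Check: H·(-2, -1, 3) = (12, 6, -18) = -6·(-2, -1, 3).

-2, -1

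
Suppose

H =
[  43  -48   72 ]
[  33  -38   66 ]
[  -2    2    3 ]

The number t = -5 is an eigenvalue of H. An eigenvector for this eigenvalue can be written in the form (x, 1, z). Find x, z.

1, 0

We need (H + 5I)v = 0.
H + 5I = [[48, -48, 72], [33, -33, 66], [-2, 2, 8]].
Row 1: (48)·x + (-48)·1 + (72)·z = 0
Row 2: (33)·x + (-33)·1 + (66)·z = 0
Row 3: (-2)·x + (2)·1 + (8)·z = 0
Solving gives x = 1, z = 0.
Check: H·(1, 1, 0) = (-5, -5, 0) = -5·(1, 1, 0).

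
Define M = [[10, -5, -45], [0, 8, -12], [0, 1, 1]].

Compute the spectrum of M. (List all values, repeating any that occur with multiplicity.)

4, 5, 10

Set up det(tI - M) = 0.
Expanding along the first row, p(t) = t^3 - 19t^2 + 110t - 200.
Try t = 5: p(5) = 0, so 5 is a root.
Factor out (t - 5): p(t) = (t - 5)·(t^2 - 14t + 40).
The quadratic factors as (t - 4)·(t - 10).
Eigenvalues: 4, 5, 10.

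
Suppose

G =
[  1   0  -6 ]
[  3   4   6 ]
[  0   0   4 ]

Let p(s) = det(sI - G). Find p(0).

p(0) = det(0·I − G) = det(−G) = (−1)^3·det(G).
det(G) = 16, so p(0) = -16.

-16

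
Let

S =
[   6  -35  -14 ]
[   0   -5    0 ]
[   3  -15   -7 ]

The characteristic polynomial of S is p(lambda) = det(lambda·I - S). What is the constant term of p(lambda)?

0

p(lambda) = lambda^3 + 6·lambda^2 + 5·lambda.
The constant term is 0.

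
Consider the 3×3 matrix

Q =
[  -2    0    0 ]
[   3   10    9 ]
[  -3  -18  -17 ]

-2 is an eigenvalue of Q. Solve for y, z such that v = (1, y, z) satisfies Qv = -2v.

We need (Q + 2I)v = 0.
Q + 2I = [[0, 0, 0], [3, 12, 9], [-3, -18, -15]].
Row 1: (0)·1 + (0)·y + (0)·z = 0
Row 2: (3)·1 + (12)·y + (9)·z = 0
Row 3: (-3)·1 + (-18)·y + (-15)·z = 0
Solving gives y = -1, z = 1.
Check: Q·(1, -1, 1) = (-2, 2, -2) = -2·(1, -1, 1).

-1, 1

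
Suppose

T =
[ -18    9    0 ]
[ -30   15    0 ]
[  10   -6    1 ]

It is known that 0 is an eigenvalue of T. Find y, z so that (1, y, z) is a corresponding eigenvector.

We need (T)v = 0.
T = [[-18, 9, 0], [-30, 15, 0], [10, -6, 1]].
Row 1: (-18)·1 + (9)·y + (0)·z = 0
Row 2: (-30)·1 + (15)·y + (0)·z = 0
Row 3: (10)·1 + (-6)·y + (1)·z = 0
Solving gives y = 2, z = 2.
Check: T·(1, 2, 2) = (0, 0, 0) = 0·(1, 2, 2).

2, 2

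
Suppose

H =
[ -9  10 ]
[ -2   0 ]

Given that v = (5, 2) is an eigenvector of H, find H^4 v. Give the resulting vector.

(3125, 1250)

First find the eigenvalue: Hv = (-25, -10) = -5·(5, 2), so λ = -5.
Then H^4 v = λ^4·v = (-5)^4·(5, 2) = 625·(5, 2) = (3125, 1250).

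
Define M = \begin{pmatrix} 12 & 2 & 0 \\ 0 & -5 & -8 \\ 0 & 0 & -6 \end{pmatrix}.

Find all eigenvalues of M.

M is upper triangular, so its eigenvalues are the diagonal entries.
Diagonal: 12, -5, -6.

-6, -5, 12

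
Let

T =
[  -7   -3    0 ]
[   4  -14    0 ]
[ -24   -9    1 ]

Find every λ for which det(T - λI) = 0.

-11, -10, 1

Compute the characteristic polynomial p(t) = det(tI - T).
Expanding along the first row, p(t) = t^3 + 20t^2 + 89t - 110.
Try t = 1: p(1) = 0, so 1 is a root.
Factor out (t - 1): p(t) = (t - 1)·(t^2 + 21t + 110).
The quadratic factors as (t + 11)·(t + 10).
Eigenvalues: -11, -10, 1.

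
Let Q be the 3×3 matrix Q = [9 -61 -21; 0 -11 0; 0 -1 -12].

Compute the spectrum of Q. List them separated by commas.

-12, -11, 9

The characteristic polynomial is p(s) = det(sI - Q).
Cofactor expansion gives p(s) = s^3 + 14s^2 - 75s - 1188.
Try s = -11: p(-11) = 0, so -11 is a root.
Dividing by (s + 11) leaves s^2 + 3s - 108.
The quadratic factors as (s + 12)·(s - 9).
Eigenvalues: -12, -11, 9.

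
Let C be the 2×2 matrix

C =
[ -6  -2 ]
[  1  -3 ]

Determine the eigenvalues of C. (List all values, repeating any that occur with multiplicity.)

det(C - λI) = (-6 - λ)(-3 - λ) - (-2)·(1) = λ^2 + 9λ + 20.
This factors as (λ + 5)·(λ + 4) = 0.
Eigenvalues: -5, -4.

-5, -4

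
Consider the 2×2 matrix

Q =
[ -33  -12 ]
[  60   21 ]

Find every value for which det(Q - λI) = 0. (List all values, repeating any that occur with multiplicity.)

-9, -3

det(Q - λI) = (-33 - λ)(21 - λ) - (-12)·(60) = λ^2 + 12λ + 27.
This factors as (λ + 9)·(λ + 3) = 0.
Eigenvalues: -9, -3.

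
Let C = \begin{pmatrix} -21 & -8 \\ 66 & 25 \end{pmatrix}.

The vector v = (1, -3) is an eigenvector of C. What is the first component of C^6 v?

First find the eigenvalue: Cv = (3, -9) = 3·(1, -3), so λ = 3.
Then C^6 v = λ^6·v = 3^6·(1, -3) = 729·(1, -3) = (729, -2187).

729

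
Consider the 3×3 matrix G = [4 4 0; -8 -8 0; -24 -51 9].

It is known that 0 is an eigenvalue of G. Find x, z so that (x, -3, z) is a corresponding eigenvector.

We need (G)v = 0.
G = [[4, 4, 0], [-8, -8, 0], [-24, -51, 9]].
Row 1: (4)·x + (4)·-3 + (0)·z = 0
Row 2: (-8)·x + (-8)·-3 + (0)·z = 0
Row 3: (-24)·x + (-51)·-3 + (9)·z = 0
Solving gives x = 3, z = -9.
Check: G·(3, -3, -9) = (0, 0, 0) = 0·(3, -3, -9).

3, -9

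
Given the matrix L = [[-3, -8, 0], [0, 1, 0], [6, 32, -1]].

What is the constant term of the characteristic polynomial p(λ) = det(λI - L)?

p(0) = det(0·I − L) = det(−L) = (−1)^3·det(L).
det(L) = 3, so p(0) = -3.

-3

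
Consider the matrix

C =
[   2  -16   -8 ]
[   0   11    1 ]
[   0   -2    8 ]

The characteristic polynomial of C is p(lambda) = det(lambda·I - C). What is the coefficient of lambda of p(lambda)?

128

p(lambda) = lambda^3 - 21·lambda^2 + 128·lambda - 180.
The coefficient of lambda is 128.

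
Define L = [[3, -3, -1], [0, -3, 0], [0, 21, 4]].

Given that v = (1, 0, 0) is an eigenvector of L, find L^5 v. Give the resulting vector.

First find the eigenvalue: Lv = (3, 0, 0) = 3·(1, 0, 0), so λ = 3.
Then L^5 v = λ^5·v = 3^5·(1, 0, 0) = 243·(1, 0, 0) = (243, 0, 0).

(243, 0, 0)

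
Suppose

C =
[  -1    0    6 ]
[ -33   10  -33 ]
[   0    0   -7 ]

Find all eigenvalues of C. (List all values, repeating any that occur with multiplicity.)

-7, -1, 10

Set up det(sI - C) = 0.
Expanding the 3×3 determinant: p(s) = s^3 - 2s^2 - 73s - 70.
Rational-root test: s = -7 gives p(-7) = 0.
Factor out (s + 7): p(s) = (s + 7)·(s^2 - 9s - 10).
The quadratic factors as (s + 1)·(s - 10).
Eigenvalues: -7, -1, 10.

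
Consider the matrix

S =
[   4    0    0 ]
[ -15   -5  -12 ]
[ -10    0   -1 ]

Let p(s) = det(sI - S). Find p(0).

p(0) = det(0·I − S) = det(−S) = (−1)^3·det(S).
det(S) = 20, so p(0) = -20.

-20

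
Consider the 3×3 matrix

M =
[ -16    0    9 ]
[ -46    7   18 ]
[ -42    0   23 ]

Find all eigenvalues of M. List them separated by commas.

The characteristic polynomial is p(lambda) = det(lambda·I - M).
Cofactor expansion gives p(lambda) = lambda^3 - 14·lambda^2 + 59·lambda - 70.
Since p(2) = 0, lambda = 2 is a root.
Dividing by (lambda - 2) leaves lambda^2 - 12·lambda + 35.
The quadratic factors as (lambda - 5)·(lambda - 7).
Eigenvalues: 2, 5, 7.

2, 5, 7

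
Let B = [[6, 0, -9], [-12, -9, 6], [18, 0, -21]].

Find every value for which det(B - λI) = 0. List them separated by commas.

Set up det(rI - B) = 0.
Expanding along the first row, p(r) = r^3 + 24r^2 + 171r + 324.
Try r = -9: p(-9) = 0, so -9 is a root.
Dividing by (r + 9) leaves r^2 + 15r + 36.
The quadratic factors as (r + 12)·(r + 3).
Eigenvalues: -12, -9, -3.

-12, -9, -3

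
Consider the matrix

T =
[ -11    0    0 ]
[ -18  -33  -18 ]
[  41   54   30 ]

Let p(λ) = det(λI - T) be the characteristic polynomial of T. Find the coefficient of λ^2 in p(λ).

The coefficient of λ^2 of det(λI - T) is −trace(T).
trace(T) = (-11) + (-33) + (30) = -14, so the coefficient is 14.

14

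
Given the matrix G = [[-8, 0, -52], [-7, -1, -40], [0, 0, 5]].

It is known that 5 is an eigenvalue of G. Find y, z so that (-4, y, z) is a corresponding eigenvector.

-2, 1

We need (G - 5I)v = 0.
G - 5I = [[-13, 0, -52], [-7, -6, -40], [0, 0, 0]].
Row 1: (-13)·-4 + (0)·y + (-52)·z = 0
Row 2: (-7)·-4 + (-6)·y + (-40)·z = 0
Row 3: (0)·-4 + (0)·y + (0)·z = 0
Solving gives y = -2, z = 1.
Check: G·(-4, -2, 1) = (-20, -10, 5) = 5·(-4, -2, 1).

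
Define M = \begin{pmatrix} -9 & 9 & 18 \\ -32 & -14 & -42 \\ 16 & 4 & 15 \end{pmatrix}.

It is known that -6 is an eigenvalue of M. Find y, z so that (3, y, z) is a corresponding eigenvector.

9, -4

We need (M + 6I)v = 0.
M + 6I = [[-3, 9, 18], [-32, -8, -42], [16, 4, 21]].
Row 1: (-3)·3 + (9)·y + (18)·z = 0
Row 2: (-32)·3 + (-8)·y + (-42)·z = 0
Row 3: (16)·3 + (4)·y + (21)·z = 0
Solving gives y = 9, z = -4.
Check: M·(3, 9, -4) = (-18, -54, 24) = -6·(3, 9, -4).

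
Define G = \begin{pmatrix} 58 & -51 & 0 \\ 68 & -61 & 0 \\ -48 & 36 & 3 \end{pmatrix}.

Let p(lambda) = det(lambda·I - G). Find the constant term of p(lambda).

p(lambda) = lambda^3 - 79·lambda + 210.
The constant term is 210.

210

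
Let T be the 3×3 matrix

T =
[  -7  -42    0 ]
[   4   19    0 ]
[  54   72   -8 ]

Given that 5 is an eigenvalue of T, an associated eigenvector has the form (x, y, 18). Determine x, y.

7, -2

We need (T - 5I)v = 0.
T - 5I = [[-12, -42, 0], [4, 14, 0], [54, 72, -13]].
Row 1: (-12)·x + (-42)·y + (0)·18 = 0
Row 2: (4)·x + (14)·y + (0)·18 = 0
Row 3: (54)·x + (72)·y + (-13)·18 = 0
Solving gives x = 7, y = -2.
Check: T·(7, -2, 18) = (35, -10, 90) = 5·(7, -2, 18).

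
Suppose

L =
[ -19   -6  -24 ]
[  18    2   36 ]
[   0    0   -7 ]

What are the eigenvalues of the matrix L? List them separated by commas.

-10, -7, -7

Compute the characteristic polynomial p(s) = det(sI - L).
Cofactor expansion gives p(s) = s^3 + 24s^2 + 189s + 490.
Since p(-10) = 0, s = -10 is a root.
Dividing by (s + 10) leaves s^2 + 14s + 49.
The quadratic factor is (s + 7)^2.
Eigenvalues: -10, -7, -7.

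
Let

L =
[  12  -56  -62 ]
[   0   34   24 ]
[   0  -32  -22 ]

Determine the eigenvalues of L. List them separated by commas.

Set up det(lambda·I - L) = 0.
Expanding the 3×3 determinant: p(lambda) = lambda^3 - 24·lambda^2 + 164·lambda - 240.
Rational-root test: lambda = 10 gives p(10) = 0.
Dividing by (lambda - 10) leaves lambda^2 - 14·lambda + 24.
The quadratic factors as (lambda - 2)·(lambda - 12).
Eigenvalues: 2, 10, 12.

2, 10, 12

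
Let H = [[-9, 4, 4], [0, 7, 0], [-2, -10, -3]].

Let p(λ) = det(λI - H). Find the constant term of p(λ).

-245

p(λ) = λ^3 + 5λ^2 - 49λ - 245.
The constant term is -245.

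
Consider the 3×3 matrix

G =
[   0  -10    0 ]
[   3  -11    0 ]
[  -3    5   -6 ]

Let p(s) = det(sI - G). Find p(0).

p(0) = det(0·I − G) = det(−G) = (−1)^3·det(G).
det(G) = -180, so p(0) = 180.

180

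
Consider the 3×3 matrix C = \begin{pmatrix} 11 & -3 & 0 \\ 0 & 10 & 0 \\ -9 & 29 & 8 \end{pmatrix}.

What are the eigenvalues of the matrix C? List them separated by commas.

8, 10, 11

Compute the characteristic polynomial p(r) = det(rI - C).
Cofactor expansion gives p(r) = r^3 - 29r^2 + 278r - 880.
Rational-root test: r = 10 gives p(10) = 0.
Dividing by (r - 10) leaves r^2 - 19r + 88.
The quadratic factors as (r - 8)·(r - 11).
Eigenvalues: 8, 10, 11.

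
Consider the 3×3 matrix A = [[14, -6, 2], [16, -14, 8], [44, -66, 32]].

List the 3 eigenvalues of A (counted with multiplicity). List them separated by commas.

Set up det(rI - A) = 0.
Expanding along the first row, p(r) = r^3 - 32r^2 + 340r - 1200.
Try r = 12: p(12) = 0, so 12 is a root.
Dividing by (r - 12) leaves r^2 - 20r + 100.
The quadratic factor is (r - 10)^2.
Eigenvalues: 10, 10, 12.

10, 10, 12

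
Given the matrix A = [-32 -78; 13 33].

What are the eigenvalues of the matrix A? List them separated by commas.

-6, 7

det(A - λI) = (-32 - λ)(33 - λ) - (-78)·(13) = λ^2 - λ - 42.
This factors as (λ + 6)·(λ - 7) = 0.
Eigenvalues: -6, 7.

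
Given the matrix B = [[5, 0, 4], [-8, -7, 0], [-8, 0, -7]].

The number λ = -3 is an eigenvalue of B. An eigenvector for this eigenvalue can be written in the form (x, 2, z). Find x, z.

-1, 2

We need (B + 3I)v = 0.
B + 3I = [[8, 0, 4], [-8, -4, 0], [-8, 0, -4]].
Row 1: (8)·x + (0)·2 + (4)·z = 0
Row 2: (-8)·x + (-4)·2 + (0)·z = 0
Row 3: (-8)·x + (0)·2 + (-4)·z = 0
Solving gives x = -1, z = 2.
Check: B·(-1, 2, 2) = (3, -6, -6) = -3·(-1, 2, 2).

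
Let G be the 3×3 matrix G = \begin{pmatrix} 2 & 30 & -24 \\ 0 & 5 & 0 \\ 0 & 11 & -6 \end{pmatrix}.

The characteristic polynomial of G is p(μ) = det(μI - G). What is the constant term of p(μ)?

60

p(μ) = μ^3 - μ^2 - 32μ + 60.
The constant term is 60.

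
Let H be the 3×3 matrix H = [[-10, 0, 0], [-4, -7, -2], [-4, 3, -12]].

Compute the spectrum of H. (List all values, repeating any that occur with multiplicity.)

Set up det(rI - H) = 0.
Expanding the 3×3 determinant: p(r) = r^3 + 29r^2 + 280r + 900.
Rational-root test: r = -10 gives p(-10) = 0.
Dividing by (r + 10) leaves r^2 + 19r + 90.
The quadratic factors as (r + 10)·(r + 9).
Eigenvalues: -10, -10, -9.

-10, -10, -9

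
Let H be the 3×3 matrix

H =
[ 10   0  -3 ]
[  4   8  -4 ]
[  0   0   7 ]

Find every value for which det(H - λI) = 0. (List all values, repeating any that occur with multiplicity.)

Compute the characteristic polynomial p(λ) = det(λI - H).
Cofactor expansion gives p(λ) = λ^3 - 25λ^2 + 206λ - 560.
Since p(10) = 0, λ = 10 is a root.
Factor out (λ - 10): p(λ) = (λ - 10)·(λ^2 - 15λ + 56).
The quadratic factors as (λ - 7)·(λ - 8).
Eigenvalues: 7, 8, 10.

7, 8, 10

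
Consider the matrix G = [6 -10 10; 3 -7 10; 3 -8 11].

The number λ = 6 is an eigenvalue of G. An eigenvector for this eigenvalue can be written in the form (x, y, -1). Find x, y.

We need (G - 6I)v = 0.
G - 6I = [[0, -10, 10], [3, -13, 10], [3, -8, 5]].
Row 1: (0)·x + (-10)·y + (10)·-1 = 0
Row 2: (3)·x + (-13)·y + (10)·-1 = 0
Row 3: (3)·x + (-8)·y + (5)·-1 = 0
Solving gives x = -1, y = -1.
Check: G·(-1, -1, -1) = (-6, -6, -6) = 6·(-1, -1, -1).

-1, -1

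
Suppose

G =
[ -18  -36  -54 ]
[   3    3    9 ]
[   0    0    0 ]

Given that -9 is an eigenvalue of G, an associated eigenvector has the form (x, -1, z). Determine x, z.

4, 0

We need (G + 9I)v = 0.
G + 9I = [[-9, -36, -54], [3, 12, 9], [0, 0, 9]].
Row 1: (-9)·x + (-36)·-1 + (-54)·z = 0
Row 2: (3)·x + (12)·-1 + (9)·z = 0
Row 3: (0)·x + (0)·-1 + (9)·z = 0
Solving gives x = 4, z = 0.
Check: G·(4, -1, 0) = (-36, 9, 0) = -9·(4, -1, 0).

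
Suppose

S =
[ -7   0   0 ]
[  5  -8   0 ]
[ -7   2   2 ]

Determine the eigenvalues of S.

-8, -7, 2

S is lower triangular, so its eigenvalues are the diagonal entries.
Diagonal: -7, -8, 2.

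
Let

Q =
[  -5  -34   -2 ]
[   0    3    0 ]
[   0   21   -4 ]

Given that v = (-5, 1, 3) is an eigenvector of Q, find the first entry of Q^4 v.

-405

First find the eigenvalue: Qv = (-15, 3, 9) = 3·(-5, 1, 3), so λ = 3.
Then Q^4 v = λ^4·v = 3^4·(-5, 1, 3) = 81·(-5, 1, 3) = (-405, 81, 243).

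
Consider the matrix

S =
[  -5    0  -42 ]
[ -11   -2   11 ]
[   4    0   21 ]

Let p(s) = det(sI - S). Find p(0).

126

p(0) = det(0·I − S) = det(−S) = (−1)^3·det(S).
det(S) = -126, so p(0) = 126.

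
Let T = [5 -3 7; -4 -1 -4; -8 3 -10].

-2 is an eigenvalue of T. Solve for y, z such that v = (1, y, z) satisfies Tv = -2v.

We need (T + 2I)v = 0.
T + 2I = [[7, -3, 7], [-4, 1, -4], [-8, 3, -8]].
Row 1: (7)·1 + (-3)·y + (7)·z = 0
Row 2: (-4)·1 + (1)·y + (-4)·z = 0
Row 3: (-8)·1 + (3)·y + (-8)·z = 0
Solving gives y = 0, z = -1.
Check: T·(1, 0, -1) = (-2, 0, 2) = -2·(1, 0, -1).

0, -1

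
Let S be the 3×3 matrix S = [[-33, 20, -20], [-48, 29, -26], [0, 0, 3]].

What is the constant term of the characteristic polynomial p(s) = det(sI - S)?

p(0) = det(0·I − S) = det(−S) = (−1)^3·det(S).
det(S) = 9, so p(0) = -9.

-9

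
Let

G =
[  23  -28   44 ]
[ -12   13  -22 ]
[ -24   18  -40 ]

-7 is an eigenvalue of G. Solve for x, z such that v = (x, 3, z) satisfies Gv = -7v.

We need (G + 7I)v = 0.
G + 7I = [[30, -28, 44], [-12, 20, -22], [-24, 18, -33]].
Row 1: (30)·x + (-28)·3 + (44)·z = 0
Row 2: (-12)·x + (20)·3 + (-22)·z = 0
Row 3: (-24)·x + (18)·3 + (-33)·z = 0
Solving gives x = -6, z = 6.
Check: G·(-6, 3, 6) = (42, -21, -42) = -7·(-6, 3, 6).

-6, 6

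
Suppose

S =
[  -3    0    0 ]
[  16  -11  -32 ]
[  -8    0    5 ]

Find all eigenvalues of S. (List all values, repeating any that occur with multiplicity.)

Compute the characteristic polynomial p(μ) = det(μI - S).
Expanding the 3×3 determinant: p(μ) = μ^3 + 9μ^2 - 37μ - 165.
Rational-root test: μ = -3 gives p(-3) = 0.
Dividing by (μ + 3) leaves μ^2 + 6μ - 55.
The quadratic factors as (μ + 11)·(μ - 5).
Eigenvalues: -11, -3, 5.

-11, -3, 5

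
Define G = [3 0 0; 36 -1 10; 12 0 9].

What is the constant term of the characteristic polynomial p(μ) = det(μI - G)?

p(0) = det(0·I − G) = det(−G) = (−1)^3·det(G).
det(G) = -27, so p(0) = 27.

27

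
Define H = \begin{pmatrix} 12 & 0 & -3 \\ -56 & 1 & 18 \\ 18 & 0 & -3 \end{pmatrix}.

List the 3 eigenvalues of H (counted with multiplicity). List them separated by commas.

The characteristic polynomial is p(λ) = det(λI - H).
Cofactor expansion gives p(λ) = λ^3 - 10λ^2 + 27λ - 18.
Since p(1) = 0, λ = 1 is a root.
Dividing by (λ - 1) leaves λ^2 - 9λ + 18.
The quadratic factors as (λ - 3)·(λ - 6).
Eigenvalues: 1, 3, 6.

1, 3, 6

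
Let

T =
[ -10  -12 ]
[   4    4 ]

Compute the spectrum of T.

-4, -2

det(T - rI) = (-10 - r)(4 - r) - (-12)·(4) = r^2 + 6r + 8.
This factors as (r + 4)·(r + 2) = 0.
Eigenvalues: -4, -2.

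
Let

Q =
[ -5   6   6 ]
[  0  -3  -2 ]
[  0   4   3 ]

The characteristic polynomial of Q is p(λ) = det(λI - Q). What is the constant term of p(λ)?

-5

p(λ) = λ^3 + 5λ^2 - λ - 5.
The constant term is -5.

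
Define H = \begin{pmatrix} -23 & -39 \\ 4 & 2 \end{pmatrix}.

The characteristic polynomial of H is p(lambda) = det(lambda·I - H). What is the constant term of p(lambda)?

p(lambda) = lambda^2 + 21·lambda + 110.
The constant term is 110.

110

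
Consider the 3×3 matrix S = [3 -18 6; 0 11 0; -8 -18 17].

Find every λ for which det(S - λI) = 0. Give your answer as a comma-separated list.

9, 11, 11

Set up det(μI - S) = 0.
Expanding the 3×3 determinant: p(μ) = μ^3 - 31μ^2 + 319μ - 1089.
Since p(9) = 0, μ = 9 is a root.
Dividing by (μ - 9) leaves μ^2 - 22μ + 121.
The quadratic factor is (μ - 11)^2.
Eigenvalues: 9, 11, 11.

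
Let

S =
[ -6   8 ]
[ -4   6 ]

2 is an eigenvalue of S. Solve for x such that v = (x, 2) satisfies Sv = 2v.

2

We need (S - 2I)v = 0.
S - 2I = [[-8, 8], [-4, 4]].
Row 1: (-8)·x + (8)·2 = 0
Row 2: (-4)·x + (4)·2 = 0
Solving gives x = 2.
Check: S·(2, 2) = (4, 4) = 2·(2, 2).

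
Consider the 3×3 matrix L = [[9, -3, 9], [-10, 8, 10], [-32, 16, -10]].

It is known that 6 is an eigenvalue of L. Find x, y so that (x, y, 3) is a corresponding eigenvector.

We need (L - 6I)v = 0.
L - 6I = [[3, -3, 9], [-10, 2, 10], [-32, 16, -16]].
Row 1: (3)·x + (-3)·y + (9)·3 = 0
Row 2: (-10)·x + (2)·y + (10)·3 = 0
Row 3: (-32)·x + (16)·y + (-16)·3 = 0
Solving gives x = 6, y = 15.
Check: L·(6, 15, 3) = (36, 90, 18) = 6·(6, 15, 3).

6, 15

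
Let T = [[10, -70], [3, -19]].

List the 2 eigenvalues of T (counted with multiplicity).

det(T - μI) = (10 - μ)(-19 - μ) - (-70)·(3) = μ^2 + 9μ + 20.
This factors as (μ + 5)·(μ + 4) = 0.
Eigenvalues: -5, -4.

-5, -4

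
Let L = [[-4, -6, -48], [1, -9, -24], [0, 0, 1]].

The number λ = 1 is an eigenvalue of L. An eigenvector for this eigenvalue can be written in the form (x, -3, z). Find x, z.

We need (L - 1I)v = 0.
L - 1I = [[-5, -6, -48], [1, -10, -24], [0, 0, 0]].
Row 1: (-5)·x + (-6)·-3 + (-48)·z = 0
Row 2: (1)·x + (-10)·-3 + (-24)·z = 0
Row 3: (0)·x + (0)·-3 + (0)·z = 0
Solving gives x = -6, z = 1.
Check: L·(-6, -3, 1) = (-6, -3, 1) = 1·(-6, -3, 1).

-6, 1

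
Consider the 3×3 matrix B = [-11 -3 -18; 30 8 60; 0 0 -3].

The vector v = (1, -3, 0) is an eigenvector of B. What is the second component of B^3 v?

24

First find the eigenvalue: Bv = (-2, 6, 0) = -2·(1, -3, 0), so λ = -2.
Then B^3 v = λ^3·v = (-2)^3·(1, -3, 0) = -8·(1, -3, 0) = (-8, 24, 0).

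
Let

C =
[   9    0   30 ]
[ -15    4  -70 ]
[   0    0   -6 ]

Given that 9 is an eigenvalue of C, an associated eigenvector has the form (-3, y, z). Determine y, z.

9, 0

We need (C - 9I)v = 0.
C - 9I = [[0, 0, 30], [-15, -5, -70], [0, 0, -15]].
Row 1: (0)·-3 + (0)·y + (30)·z = 0
Row 2: (-15)·-3 + (-5)·y + (-70)·z = 0
Row 3: (0)·-3 + (0)·y + (-15)·z = 0
Solving gives y = 9, z = 0.
Check: C·(-3, 9, 0) = (-27, 81, 0) = 9·(-3, 9, 0).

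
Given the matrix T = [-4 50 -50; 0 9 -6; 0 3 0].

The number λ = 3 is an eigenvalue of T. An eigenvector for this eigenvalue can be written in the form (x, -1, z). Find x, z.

0, -1

We need (T - 3I)v = 0.
T - 3I = [[-7, 50, -50], [0, 6, -6], [0, 3, -3]].
Row 1: (-7)·x + (50)·-1 + (-50)·z = 0
Row 2: (0)·x + (6)·-1 + (-6)·z = 0
Row 3: (0)·x + (3)·-1 + (-3)·z = 0
Solving gives x = 0, z = -1.
Check: T·(0, -1, -1) = (0, -3, -3) = 3·(0, -1, -1).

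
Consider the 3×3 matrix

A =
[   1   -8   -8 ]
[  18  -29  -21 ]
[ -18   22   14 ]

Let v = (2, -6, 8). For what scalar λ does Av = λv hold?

-7

Compute Av: A·(2, -6, 8) = (-14, 42, -56).
Since Av = λv, compare component 1: -14 = λ·2, so λ = -7.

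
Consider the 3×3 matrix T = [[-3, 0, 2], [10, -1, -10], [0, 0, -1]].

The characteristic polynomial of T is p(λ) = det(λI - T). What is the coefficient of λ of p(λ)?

7

p(λ) = λ^3 + 5λ^2 + 7λ + 3.
The coefficient of λ is 7.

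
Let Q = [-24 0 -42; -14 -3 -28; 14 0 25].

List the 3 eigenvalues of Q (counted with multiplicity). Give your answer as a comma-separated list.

Compute the characteristic polynomial p(λ) = det(λI - Q).
Expanding the 3×3 determinant: p(λ) = λ^3 + 2λ^2 - 15λ - 36.
Try λ = -3: p(-3) = 0, so -3 is a root.
Factor out (λ + 3): p(λ) = (λ + 3)·(λ^2 - λ - 12).
The quadratic factors as (λ + 3)·(λ - 4).
Eigenvalues: -3, -3, 4.

-3, -3, 4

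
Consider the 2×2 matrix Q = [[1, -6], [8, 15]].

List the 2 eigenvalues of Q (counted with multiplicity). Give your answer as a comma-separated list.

7, 9

det(Q - sI) = (1 - s)(15 - s) - (-6)·(8) = s^2 - 16s + 63.
This factors as (s - 7)·(s - 9) = 0.
Eigenvalues: 7, 9.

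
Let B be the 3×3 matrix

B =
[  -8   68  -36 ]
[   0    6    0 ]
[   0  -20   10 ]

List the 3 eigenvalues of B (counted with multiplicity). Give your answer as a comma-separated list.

-8, 6, 10

The characteristic polynomial is p(λ) = det(λI - B).
Cofactor expansion gives p(λ) = λ^3 - 8λ^2 - 68λ + 480.
Rational-root test: λ = 6 gives p(6) = 0.
Factor out (λ - 6): p(λ) = (λ - 6)·(λ^2 - 2λ - 80).
The quadratic factors as (λ + 8)·(λ - 10).
Eigenvalues: -8, 6, 10.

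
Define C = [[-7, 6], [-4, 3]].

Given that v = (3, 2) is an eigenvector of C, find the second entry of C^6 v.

First find the eigenvalue: Cv = (-9, -6) = -3·(3, 2), so λ = -3.
Then C^6 v = λ^6·v = (-3)^6·(3, 2) = 729·(3, 2) = (2187, 1458).

1458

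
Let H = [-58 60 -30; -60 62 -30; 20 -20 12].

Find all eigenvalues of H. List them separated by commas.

2, 2, 12

The characteristic polynomial is p(lambda) = det(lambda·I - H).
Expanding along the first row, p(lambda) = lambda^3 - 16·lambda^2 + 52·lambda - 48.
Since p(2) = 0, lambda = 2 is a root.
Factor out (lambda - 2): p(lambda) = (lambda - 2)·(lambda^2 - 14·lambda + 24).
The quadratic factors as (lambda - 2)·(lambda - 12).
Eigenvalues: 2, 2, 12.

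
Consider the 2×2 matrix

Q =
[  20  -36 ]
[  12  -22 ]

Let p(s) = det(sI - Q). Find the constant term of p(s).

p(s) = s^2 + 2s - 8.
The constant term is -8.

-8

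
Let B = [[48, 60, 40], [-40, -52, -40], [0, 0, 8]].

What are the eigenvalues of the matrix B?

Compute the characteristic polynomial p(λ) = det(λI - B).
Expanding the 3×3 determinant: p(λ) = λ^3 - 4λ^2 - 128λ + 768.
Try λ = 8: p(8) = 0, so 8 is a root.
Factor out (λ - 8): p(λ) = (λ - 8)·(λ^2 + 4λ - 96).
The quadratic factors as (λ + 12)·(λ - 8).
Eigenvalues: -12, 8, 8.

-12, 8, 8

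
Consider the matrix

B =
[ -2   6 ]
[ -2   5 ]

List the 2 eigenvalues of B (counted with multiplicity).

1, 2

det(B - lambda·I) = (-2 - lambda)(5 - lambda) - (6)·(-2) = lambda^2 - 3·lambda + 2.
This factors as (lambda - 1)·(lambda - 2) = 0.
Eigenvalues: 1, 2.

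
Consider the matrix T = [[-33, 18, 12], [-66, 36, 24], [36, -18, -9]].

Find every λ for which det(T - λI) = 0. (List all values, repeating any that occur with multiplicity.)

-9, 0, 3

Compute the characteristic polynomial p(μ) = det(μI - T).
Cofactor expansion gives p(μ) = μ^3 + 6μ^2 - 27μ.
Since p(0) = 0, μ = 0 is a root.
Dividing by μ leaves μ^2 + 6μ - 27.
The quadratic factors as (μ + 9)·(μ - 3).
Eigenvalues: -9, 0, 3.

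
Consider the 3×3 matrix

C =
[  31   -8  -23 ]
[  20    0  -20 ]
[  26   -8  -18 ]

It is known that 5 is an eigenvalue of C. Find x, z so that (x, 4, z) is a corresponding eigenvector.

3, 2

We need (C - 5I)v = 0.
C - 5I = [[26, -8, -23], [20, -5, -20], [26, -8, -23]].
Row 1: (26)·x + (-8)·4 + (-23)·z = 0
Row 2: (20)·x + (-5)·4 + (-20)·z = 0
Row 3: (26)·x + (-8)·4 + (-23)·z = 0
Solving gives x = 3, z = 2.
Check: C·(3, 4, 2) = (15, 20, 10) = 5·(3, 4, 2).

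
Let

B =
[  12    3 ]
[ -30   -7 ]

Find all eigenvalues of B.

det(B - sI) = (12 - s)(-7 - s) - (3)·(-30) = s^2 - 5s + 6.
This factors as (s - 2)·(s - 3) = 0.
Eigenvalues: 2, 3.

2, 3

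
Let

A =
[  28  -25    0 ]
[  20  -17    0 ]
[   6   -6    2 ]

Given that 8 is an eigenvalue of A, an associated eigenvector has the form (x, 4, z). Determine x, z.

5, 1

We need (A - 8I)v = 0.
A - 8I = [[20, -25, 0], [20, -25, 0], [6, -6, -6]].
Row 1: (20)·x + (-25)·4 + (0)·z = 0
Row 2: (20)·x + (-25)·4 + (0)·z = 0
Row 3: (6)·x + (-6)·4 + (-6)·z = 0
Solving gives x = 5, z = 1.
Check: A·(5, 4, 1) = (40, 32, 8) = 8·(5, 4, 1).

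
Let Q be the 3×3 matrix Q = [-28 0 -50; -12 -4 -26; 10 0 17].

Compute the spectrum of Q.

Set up det(tI - Q) = 0.
Expanding along the first row, p(t) = t^3 + 15t^2 + 68t + 96.
Try t = -3: p(-3) = 0, so -3 is a root.
Dividing by (t + 3) leaves t^2 + 12t + 32.
The quadratic factors as (t + 8)·(t + 4).
Eigenvalues: -8, -4, -3.

-8, -4, -3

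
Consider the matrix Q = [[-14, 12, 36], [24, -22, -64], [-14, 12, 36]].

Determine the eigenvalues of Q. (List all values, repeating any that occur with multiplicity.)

Compute the characteristic polynomial p(lambda) = det(lambda·I - Q).
Expanding the 3×3 determinant: p(lambda) = lambda^3 - 4·lambda.
Try lambda = 0: p(0) = 0, so 0 is a root.
Dividing by lambda leaves lambda^2 - 4.
The quadratic factors as (lambda + 2)·(lambda - 2).
Eigenvalues: -2, 0, 2.

-2, 0, 2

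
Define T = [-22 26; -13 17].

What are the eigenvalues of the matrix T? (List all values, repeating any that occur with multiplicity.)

det(T - lambda·I) = (-22 - lambda)(17 - lambda) - (26)·(-13) = lambda^2 + 5·lambda - 36.
This factors as (lambda + 9)·(lambda - 4) = 0.
Eigenvalues: -9, 4.

-9, 4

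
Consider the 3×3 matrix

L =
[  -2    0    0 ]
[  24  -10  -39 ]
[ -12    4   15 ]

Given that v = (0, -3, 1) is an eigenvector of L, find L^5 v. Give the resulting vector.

First find the eigenvalue: Lv = (0, -9, 3) = 3·(0, -3, 1), so λ = 3.
Then L^5 v = λ^5·v = 3^5·(0, -3, 1) = 243·(0, -3, 1) = (0, -729, 243).

(0, -729, 243)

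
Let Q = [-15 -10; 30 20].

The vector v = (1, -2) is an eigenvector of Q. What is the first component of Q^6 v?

First find the eigenvalue: Qv = (5, -10) = 5·(1, -2), so λ = 5.
Then Q^6 v = λ^6·v = 5^6·(1, -2) = 15625·(1, -2) = (15625, -31250).

15625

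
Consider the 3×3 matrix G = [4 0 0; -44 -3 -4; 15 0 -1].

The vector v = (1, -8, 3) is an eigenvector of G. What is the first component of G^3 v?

64

First find the eigenvalue: Gv = (4, -32, 12) = 4·(1, -8, 3), so λ = 4.
Then G^3 v = λ^3·v = 4^3·(1, -8, 3) = 64·(1, -8, 3) = (64, -512, 192).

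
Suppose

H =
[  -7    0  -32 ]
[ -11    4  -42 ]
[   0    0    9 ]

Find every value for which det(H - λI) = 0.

Set up det(tI - H) = 0.
Expanding along the first row, p(t) = t^3 - 6t^2 - 55t + 252.
Rational-root test: t = -7 gives p(-7) = 0.
Factor out (t + 7): p(t) = (t + 7)·(t^2 - 13t + 36).
The quadratic factors as (t - 4)·(t - 9).
Eigenvalues: -7, 4, 9.

-7, 4, 9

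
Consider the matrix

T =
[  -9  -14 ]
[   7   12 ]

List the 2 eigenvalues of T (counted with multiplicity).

-2, 5

det(T - lambda·I) = (-9 - lambda)(12 - lambda) - (-14)·(7) = lambda^2 - 3·lambda - 10.
This factors as (lambda + 2)·(lambda - 5) = 0.
Eigenvalues: -2, 5.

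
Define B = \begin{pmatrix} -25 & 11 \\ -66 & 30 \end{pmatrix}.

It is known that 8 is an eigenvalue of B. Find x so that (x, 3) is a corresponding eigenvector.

1

We need (B - 8I)v = 0.
B - 8I = [[-33, 11], [-66, 22]].
Row 1: (-33)·x + (11)·3 = 0
Row 2: (-66)·x + (22)·3 = 0
Solving gives x = 1.
Check: B·(1, 3) = (8, 24) = 8·(1, 3).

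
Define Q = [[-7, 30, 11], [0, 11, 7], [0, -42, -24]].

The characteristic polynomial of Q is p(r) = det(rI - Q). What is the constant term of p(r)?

210

p(r) = r^3 + 20r^2 + 121r + 210.
The constant term is 210.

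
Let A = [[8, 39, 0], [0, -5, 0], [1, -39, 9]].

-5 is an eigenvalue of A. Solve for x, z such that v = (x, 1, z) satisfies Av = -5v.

-3, 3

We need (A + 5I)v = 0.
A + 5I = [[13, 39, 0], [0, 0, 0], [1, -39, 14]].
Row 1: (13)·x + (39)·1 + (0)·z = 0
Row 2: (0)·x + (0)·1 + (0)·z = 0
Row 3: (1)·x + (-39)·1 + (14)·z = 0
Solving gives x = -3, z = 3.
Check: A·(-3, 1, 3) = (15, -5, -15) = -5·(-3, 1, 3).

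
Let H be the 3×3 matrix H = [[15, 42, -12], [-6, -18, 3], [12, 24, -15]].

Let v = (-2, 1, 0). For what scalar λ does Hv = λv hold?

-6

Compute Hv: H·(-2, 1, 0) = (12, -6, 0).
Since Hv = λv, compare component 1: 12 = λ·-2, so λ = -6.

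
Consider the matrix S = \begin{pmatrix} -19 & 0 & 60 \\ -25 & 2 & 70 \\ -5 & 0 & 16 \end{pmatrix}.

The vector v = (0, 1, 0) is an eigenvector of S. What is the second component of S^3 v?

8

First find the eigenvalue: Sv = (0, 2, 0) = 2·(0, 1, 0), so λ = 2.
Then S^3 v = λ^3·v = 2^3·(0, 1, 0) = 8·(0, 1, 0) = (0, 8, 0).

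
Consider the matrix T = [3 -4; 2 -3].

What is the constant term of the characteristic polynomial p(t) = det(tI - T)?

p(0) = det(0·I − T) = det(−T) = (−1)^2·det(T).
det(T) = -1, so p(0) = -1.

-1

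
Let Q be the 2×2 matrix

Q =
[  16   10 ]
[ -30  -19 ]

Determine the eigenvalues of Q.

det(Q - μI) = (16 - μ)(-19 - μ) - (10)·(-30) = μ^2 + 3μ - 4.
This factors as (μ + 4)·(μ - 1) = 0.
Eigenvalues: -4, 1.

-4, 1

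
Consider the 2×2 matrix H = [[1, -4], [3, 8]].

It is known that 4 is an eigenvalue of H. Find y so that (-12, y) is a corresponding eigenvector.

We need (H - 4I)v = 0.
H - 4I = [[-3, -4], [3, 4]].
Row 1: (-3)·-12 + (-4)·y = 0
Row 2: (3)·-12 + (4)·y = 0
Solving gives y = 9.
Check: H·(-12, 9) = (-48, 36) = 4·(-12, 9).

9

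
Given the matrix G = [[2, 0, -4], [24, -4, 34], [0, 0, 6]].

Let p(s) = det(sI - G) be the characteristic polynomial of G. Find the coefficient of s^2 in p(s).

The coefficient of s^2 of det(sI - G) is −trace(G).
trace(G) = (2) + (-4) + (6) = 4, so the coefficient is -4.

-4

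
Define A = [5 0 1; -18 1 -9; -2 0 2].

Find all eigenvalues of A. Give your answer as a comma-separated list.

1, 3, 4

The characteristic polynomial is p(λ) = det(λI - A).
Cofactor expansion gives p(λ) = λ^3 - 8λ^2 + 19λ - 12.
Rational-root test: λ = 1 gives p(1) = 0.
Factor out (λ - 1): p(λ) = (λ - 1)·(λ^2 - 7λ + 12).
The quadratic factors as (λ - 3)·(λ - 4).
Eigenvalues: 1, 3, 4.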